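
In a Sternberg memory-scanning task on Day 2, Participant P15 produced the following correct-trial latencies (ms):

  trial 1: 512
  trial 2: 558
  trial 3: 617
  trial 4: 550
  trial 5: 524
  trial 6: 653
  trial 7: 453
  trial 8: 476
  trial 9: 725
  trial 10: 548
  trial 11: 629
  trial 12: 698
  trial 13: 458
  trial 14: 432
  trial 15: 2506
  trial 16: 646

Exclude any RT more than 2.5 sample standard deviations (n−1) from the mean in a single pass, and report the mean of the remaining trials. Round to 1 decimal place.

n = 16, ΣRT = 10985, M = 686.562
Σ(x−M)² = 3650091.94; s = √(3650091.94/15) = 493.294
Cutoffs: 686.562 ± 2.5·493.294 → [-546.7, 1919.8]
Outside: 2506 → excluded.
Retained (n=15): Σ = 8479, mean = 8479/15 = 565.267

565.3 ms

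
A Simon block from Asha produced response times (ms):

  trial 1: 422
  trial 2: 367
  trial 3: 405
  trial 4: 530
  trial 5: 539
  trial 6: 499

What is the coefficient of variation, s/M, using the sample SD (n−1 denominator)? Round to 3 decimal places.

0.156

n = 6, Σ = 2762, M = 460.3333
Σ(x−M)² = 25779.333; s = √(25779.333/5) = 71.8044
CV = 71.8044 / 460.3333 = 0.15598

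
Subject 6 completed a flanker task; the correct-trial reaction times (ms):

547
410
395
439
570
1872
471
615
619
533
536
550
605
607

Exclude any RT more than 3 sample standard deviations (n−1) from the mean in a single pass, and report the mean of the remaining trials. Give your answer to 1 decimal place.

n = 14, ΣRT = 8769, M = 626.357
Σ(x−M)² = 1744399.21; s = √(1744399.21/13) = 366.312
Cutoffs: 626.357 ± 3·366.312 → [-472.6, 1725.3]
Outside: 1872 → excluded.
Retained (n=13): Σ = 6897, mean = 6897/13 = 530.538

530.5 ms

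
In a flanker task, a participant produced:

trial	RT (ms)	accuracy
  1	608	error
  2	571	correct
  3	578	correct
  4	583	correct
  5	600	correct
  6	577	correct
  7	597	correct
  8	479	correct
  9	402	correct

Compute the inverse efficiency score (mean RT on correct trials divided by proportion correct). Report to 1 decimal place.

616.9 ms

Correct trials (n=8): 571, 578, 583, 600, 577, 597, 479, 402
Mean correct RT = 4387/8 = 548.3750 ms
Proportion correct = 8/9
IES = 548.3750 / (8/9) = 616.922 ms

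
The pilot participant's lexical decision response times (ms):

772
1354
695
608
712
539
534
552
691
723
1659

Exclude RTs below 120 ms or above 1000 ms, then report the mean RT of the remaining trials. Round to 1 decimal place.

647.3 ms

Excluded: 1354, 1659
Retained (n=9): Σ = 5826
Mean = 5826/9 = 647.3333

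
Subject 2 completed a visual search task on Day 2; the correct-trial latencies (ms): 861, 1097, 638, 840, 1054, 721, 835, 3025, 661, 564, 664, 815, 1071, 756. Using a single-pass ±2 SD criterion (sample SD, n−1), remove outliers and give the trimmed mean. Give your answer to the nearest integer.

n = 14, ΣRT = 13602, M = 971.571
Σ(x−M)² = 4899381.43; s = √(4899381.43/13) = 613.902
Cutoffs: 971.571 ± 2·613.902 → [-256.2, 2199.4]
Outside: 3025 → excluded.
Retained (n=13): Σ = 10577, mean = 10577/13 = 813.615

814 ms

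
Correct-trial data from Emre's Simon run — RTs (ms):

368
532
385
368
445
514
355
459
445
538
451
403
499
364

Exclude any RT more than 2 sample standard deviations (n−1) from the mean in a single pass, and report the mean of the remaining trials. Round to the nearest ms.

n = 14, ΣRT = 6126, M = 437.571
Σ(x−M)² = 55237.43; s = √(55237.43/13) = 65.185
Cutoffs: 437.571 ± 2·65.185 → [307.2, 567.9]
No RTs fall outside the cutoffs; all 14 retained. Mean = 6126/14 = 437.571

438 ms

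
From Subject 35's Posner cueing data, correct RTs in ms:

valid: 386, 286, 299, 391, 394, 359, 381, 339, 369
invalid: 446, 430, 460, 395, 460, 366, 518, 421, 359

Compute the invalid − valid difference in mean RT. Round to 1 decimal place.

M(valid) = 3204/9 = 356.000
M(invalid) = 3855/9 = 428.333
Difference = 428.333 − 356.000 = 72.333 ms

72.3 ms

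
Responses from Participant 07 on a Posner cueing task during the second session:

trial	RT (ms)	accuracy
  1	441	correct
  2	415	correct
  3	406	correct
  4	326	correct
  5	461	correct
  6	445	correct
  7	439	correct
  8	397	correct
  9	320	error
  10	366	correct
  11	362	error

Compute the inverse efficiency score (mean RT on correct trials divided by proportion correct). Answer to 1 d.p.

Correct trials (n=9): 441, 415, 406, 326, 461, 445, 439, 397, 366
Mean correct RT = 3696/9 = 410.6667 ms
Proportion correct = 9/11
IES = 410.6667 / (9/11) = 501.926 ms

501.9 ms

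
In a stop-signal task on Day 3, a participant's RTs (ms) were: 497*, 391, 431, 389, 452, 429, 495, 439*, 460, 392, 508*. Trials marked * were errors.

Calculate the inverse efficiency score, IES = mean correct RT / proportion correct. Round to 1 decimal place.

591.1 ms

Correct trials (n=8): 391, 431, 389, 452, 429, 495, 460, 392
Mean correct RT = 3439/8 = 429.8750 ms
Proportion correct = 8/11
IES = 429.8750 / (8/11) = 591.078 ms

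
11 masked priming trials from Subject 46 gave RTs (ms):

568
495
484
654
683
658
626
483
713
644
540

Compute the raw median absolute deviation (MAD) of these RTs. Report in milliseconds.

58 ms

Sorted: 483, 484, 495, 540, 568, 626, 644, 654, 658, 683, 713 → median = 626
|x − 626|: 58, 131, 142, 28, 57, 32, 0, 143, 87, 18, 86
Sorted deviations: 0, 18, 28, 32, 57, 58, 86, 87, 131, 142, 143 → MAD = 58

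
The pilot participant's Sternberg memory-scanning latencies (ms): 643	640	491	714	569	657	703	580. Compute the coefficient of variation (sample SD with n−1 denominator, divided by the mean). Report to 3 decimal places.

n = 8, Σ = 4997, M = 624.6250
Σ(x−M)² = 38693.875; s = √(38693.875/7) = 74.3485
CV = 74.3485 / 624.6250 = 0.11903

0.119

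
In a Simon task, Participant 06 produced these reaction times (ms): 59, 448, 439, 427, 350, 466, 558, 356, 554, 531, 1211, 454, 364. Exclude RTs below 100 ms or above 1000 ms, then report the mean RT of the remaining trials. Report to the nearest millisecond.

Excluded: 59, 1211
Retained (n=11): Σ = 4947
Mean = 4947/11 = 449.7273

450 ms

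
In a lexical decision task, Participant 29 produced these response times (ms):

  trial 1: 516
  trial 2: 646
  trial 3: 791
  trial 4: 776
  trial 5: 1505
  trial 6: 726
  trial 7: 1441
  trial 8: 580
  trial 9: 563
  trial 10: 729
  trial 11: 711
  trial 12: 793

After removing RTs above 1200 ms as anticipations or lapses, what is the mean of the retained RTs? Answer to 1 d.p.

683.1 ms

Excluded: 1441, 1505
Retained (n=10): Σ = 6831
Mean = 6831/10 = 683.1000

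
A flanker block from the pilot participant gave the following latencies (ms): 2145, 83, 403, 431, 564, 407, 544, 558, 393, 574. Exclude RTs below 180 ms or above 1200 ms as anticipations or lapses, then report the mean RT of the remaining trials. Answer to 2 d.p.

484.25 ms

Excluded: 83, 2145
Retained (n=8): Σ = 3874
Mean = 3874/8 = 484.2500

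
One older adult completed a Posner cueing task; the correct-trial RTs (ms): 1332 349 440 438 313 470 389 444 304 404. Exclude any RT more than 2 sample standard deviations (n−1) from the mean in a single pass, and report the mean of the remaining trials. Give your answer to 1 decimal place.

n = 10, ΣRT = 4883, M = 488.300
Σ(x−M)² = 820058.10; s = √(820058.10/9) = 301.857
Cutoffs: 488.300 ± 2·301.857 → [-115.4, 1092.0]
Outside: 1332 → excluded.
Retained (n=9): Σ = 3551, mean = 3551/9 = 394.556

394.6 ms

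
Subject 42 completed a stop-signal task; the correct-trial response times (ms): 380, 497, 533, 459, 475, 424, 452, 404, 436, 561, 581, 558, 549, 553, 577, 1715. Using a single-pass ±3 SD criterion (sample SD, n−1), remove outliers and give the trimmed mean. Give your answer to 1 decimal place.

n = 16, ΣRT = 9154, M = 572.125
Σ(x−M)² = 1456973.75; s = √(1456973.75/15) = 311.659
Cutoffs: 572.125 ± 3·311.659 → [-362.9, 1507.1]
Outside: 1715 → excluded.
Retained (n=15): Σ = 7439, mean = 7439/15 = 495.933

495.9 ms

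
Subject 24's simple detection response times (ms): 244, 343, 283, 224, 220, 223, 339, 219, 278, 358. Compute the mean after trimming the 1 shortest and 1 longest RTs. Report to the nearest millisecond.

Sorted: 219, 220, 223, 224, 244, 278, 283, 339, 343, 358
Drop lowest 1 (219) and highest 1 (358)
Remaining (n=8): Σ = 2154, mean = 2154/8 = 269.250

269 ms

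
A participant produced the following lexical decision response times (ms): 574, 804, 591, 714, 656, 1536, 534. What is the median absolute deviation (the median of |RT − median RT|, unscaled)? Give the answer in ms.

82 ms

Sorted: 534, 574, 591, 656, 714, 804, 1536 → median = 656
|x − 656|: 82, 148, 65, 58, 0, 880, 122
Sorted deviations: 0, 58, 65, 82, 122, 148, 880 → MAD = 82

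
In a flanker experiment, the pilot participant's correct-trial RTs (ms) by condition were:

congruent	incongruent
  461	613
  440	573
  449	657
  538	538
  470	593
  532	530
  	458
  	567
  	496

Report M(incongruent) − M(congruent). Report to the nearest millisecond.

M(congruent) = 2890/6 = 481.667
M(incongruent) = 5025/9 = 558.333
Difference = 558.333 − 481.667 = 76.667 ms

77 ms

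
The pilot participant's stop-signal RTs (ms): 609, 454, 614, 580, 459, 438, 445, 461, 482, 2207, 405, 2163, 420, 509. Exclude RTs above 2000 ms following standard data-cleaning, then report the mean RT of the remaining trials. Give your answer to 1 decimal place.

Excluded: 2163, 2207
Retained (n=12): Σ = 5876
Mean = 5876/12 = 489.6667

489.7 ms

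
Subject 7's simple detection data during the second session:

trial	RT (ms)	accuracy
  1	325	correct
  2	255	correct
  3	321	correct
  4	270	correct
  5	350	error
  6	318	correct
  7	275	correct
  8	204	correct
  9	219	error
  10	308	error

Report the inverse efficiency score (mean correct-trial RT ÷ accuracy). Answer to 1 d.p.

401.6 ms

Correct trials (n=7): 325, 255, 321, 270, 318, 275, 204
Mean correct RT = 1968/7 = 281.1429 ms
Proportion correct = 7/10
IES = 281.1429 / (7/10) = 401.633 ms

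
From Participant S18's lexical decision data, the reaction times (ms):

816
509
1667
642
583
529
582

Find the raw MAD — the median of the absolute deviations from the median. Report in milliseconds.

59 ms

Sorted: 509, 529, 582, 583, 642, 816, 1667 → median = 583
|x − 583|: 233, 74, 1084, 59, 0, 54, 1
Sorted deviations: 0, 1, 54, 59, 74, 233, 1084 → MAD = 59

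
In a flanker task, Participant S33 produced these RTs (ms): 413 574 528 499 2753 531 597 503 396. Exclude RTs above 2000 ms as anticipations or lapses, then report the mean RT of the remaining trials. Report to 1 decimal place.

Excluded: 2753
Retained (n=8): Σ = 4041
Mean = 4041/8 = 505.1250

505.1 ms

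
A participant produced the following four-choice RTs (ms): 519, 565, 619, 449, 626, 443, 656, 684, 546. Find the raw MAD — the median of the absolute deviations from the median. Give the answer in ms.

Sorted: 443, 449, 519, 546, 565, 619, 626, 656, 684 → median = 565
|x − 565|: 46, 0, 54, 116, 61, 122, 91, 119, 19
Sorted deviations: 0, 19, 46, 54, 61, 91, 116, 119, 122 → MAD = 61

61 ms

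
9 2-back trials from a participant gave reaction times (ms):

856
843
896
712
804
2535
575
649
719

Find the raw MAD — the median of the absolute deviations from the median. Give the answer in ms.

92 ms

Sorted: 575, 649, 712, 719, 804, 843, 856, 896, 2535 → median = 804
|x − 804|: 52, 39, 92, 92, 0, 1731, 229, 155, 85
Sorted deviations: 0, 39, 52, 85, 92, 92, 155, 229, 1731 → MAD = 92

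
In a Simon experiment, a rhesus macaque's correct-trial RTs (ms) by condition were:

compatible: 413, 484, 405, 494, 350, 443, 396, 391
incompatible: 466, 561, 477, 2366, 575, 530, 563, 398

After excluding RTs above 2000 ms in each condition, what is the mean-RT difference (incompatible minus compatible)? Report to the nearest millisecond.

88 ms

incompatible: exclude 2366
M(compatible) = 3376/8 = 422.000
M(incompatible) = 3570/7 = 510.000
Difference = 510.000 − 422.000 = 88.000 ms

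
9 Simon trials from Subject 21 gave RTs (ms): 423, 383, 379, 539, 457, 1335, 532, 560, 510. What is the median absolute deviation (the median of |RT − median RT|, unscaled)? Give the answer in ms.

53 ms

Sorted: 379, 383, 423, 457, 510, 532, 539, 560, 1335 → median = 510
|x − 510|: 87, 127, 131, 29, 53, 825, 22, 50, 0
Sorted deviations: 0, 22, 29, 50, 53, 87, 127, 131, 825 → MAD = 53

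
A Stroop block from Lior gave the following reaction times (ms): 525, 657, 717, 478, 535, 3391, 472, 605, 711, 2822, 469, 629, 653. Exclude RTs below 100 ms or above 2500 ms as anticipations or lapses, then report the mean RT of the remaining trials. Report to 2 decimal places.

586.45 ms

Excluded: 2822, 3391
Retained (n=11): Σ = 6451
Mean = 6451/11 = 586.4545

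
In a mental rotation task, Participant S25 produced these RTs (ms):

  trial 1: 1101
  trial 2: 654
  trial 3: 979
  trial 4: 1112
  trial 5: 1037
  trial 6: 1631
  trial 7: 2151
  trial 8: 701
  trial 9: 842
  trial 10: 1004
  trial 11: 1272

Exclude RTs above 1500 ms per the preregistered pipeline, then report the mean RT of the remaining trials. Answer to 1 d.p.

Excluded: 1631, 2151
Retained (n=9): Σ = 8702
Mean = 8702/9 = 966.8889

966.9 ms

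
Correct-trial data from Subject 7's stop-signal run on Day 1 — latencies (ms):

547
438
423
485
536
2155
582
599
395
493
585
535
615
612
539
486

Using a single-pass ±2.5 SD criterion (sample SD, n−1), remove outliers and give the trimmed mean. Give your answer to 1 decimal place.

n = 16, ΣRT = 10025, M = 626.562
Σ(x−M)² = 2559773.94; s = √(2559773.94/15) = 413.100
Cutoffs: 626.562 ± 2.5·413.100 → [-406.2, 1659.3]
Outside: 2155 → excluded.
Retained (n=15): Σ = 7870, mean = 7870/15 = 524.667

524.7 ms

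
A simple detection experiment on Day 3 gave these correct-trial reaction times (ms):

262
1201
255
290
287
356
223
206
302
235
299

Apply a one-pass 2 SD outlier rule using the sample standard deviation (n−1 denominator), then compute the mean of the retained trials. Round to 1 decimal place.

n = 11, ΣRT = 3916, M = 356.000
Σ(x−M)² = 803174.00; s = √(803174.00/10) = 283.403
Cutoffs: 356.000 ± 2·283.403 → [-210.8, 922.8]
Outside: 1201 → excluded.
Retained (n=10): Σ = 2715, mean = 2715/10 = 271.500

271.5 ms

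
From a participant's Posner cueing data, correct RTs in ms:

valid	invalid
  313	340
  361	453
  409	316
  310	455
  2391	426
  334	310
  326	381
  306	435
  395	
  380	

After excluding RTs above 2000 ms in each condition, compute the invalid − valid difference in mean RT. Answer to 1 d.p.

41.3 ms

valid: exclude 2391
M(valid) = 3134/9 = 348.222
M(invalid) = 3116/8 = 389.500
Difference = 389.500 − 348.222 = 41.278 ms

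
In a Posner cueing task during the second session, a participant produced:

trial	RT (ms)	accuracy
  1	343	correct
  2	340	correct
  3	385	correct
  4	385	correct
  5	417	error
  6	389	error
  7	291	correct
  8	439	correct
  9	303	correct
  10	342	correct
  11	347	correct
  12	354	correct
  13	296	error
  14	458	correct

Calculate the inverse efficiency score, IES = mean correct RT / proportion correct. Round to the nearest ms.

461 ms

Correct trials (n=11): 343, 340, 385, 385, 291, 439, 303, 342, 347, 354, 458
Mean correct RT = 3987/11 = 362.4545 ms
Proportion correct = 11/14
IES = 362.4545 / (11/14) = 461.306 ms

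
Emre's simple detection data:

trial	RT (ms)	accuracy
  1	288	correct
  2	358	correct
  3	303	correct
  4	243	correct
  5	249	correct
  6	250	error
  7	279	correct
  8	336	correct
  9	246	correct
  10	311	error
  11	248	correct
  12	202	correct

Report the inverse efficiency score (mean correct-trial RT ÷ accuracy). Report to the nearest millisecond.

Correct trials (n=10): 288, 358, 303, 243, 249, 279, 336, 246, 248, 202
Mean correct RT = 2752/10 = 275.2000 ms
Proportion correct = 10/12
IES = 275.2000 / (10/12) = 330.240 ms

330 ms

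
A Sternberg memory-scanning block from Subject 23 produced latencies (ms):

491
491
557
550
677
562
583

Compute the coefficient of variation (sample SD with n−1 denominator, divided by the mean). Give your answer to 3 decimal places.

n = 7, Σ = 3911, M = 558.7143
Σ(x−M)² = 23841.429; s = √(23841.429/6) = 63.0363
CV = 63.0363 / 558.7143 = 0.11282

0.113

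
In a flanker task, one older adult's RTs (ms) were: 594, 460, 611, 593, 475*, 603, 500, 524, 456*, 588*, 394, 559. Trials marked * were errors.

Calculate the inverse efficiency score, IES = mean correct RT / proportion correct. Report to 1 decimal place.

Correct trials (n=9): 594, 460, 611, 593, 603, 500, 524, 394, 559
Mean correct RT = 4838/9 = 537.5556 ms
Proportion correct = 9/12
IES = 537.5556 / (9/12) = 716.741 ms

716.7 ms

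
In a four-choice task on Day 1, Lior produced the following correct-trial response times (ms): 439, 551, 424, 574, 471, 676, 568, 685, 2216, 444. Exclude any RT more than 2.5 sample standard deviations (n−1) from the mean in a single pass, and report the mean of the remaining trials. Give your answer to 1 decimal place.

536.9 ms

n = 10, ΣRT = 7048, M = 704.800
Σ(x−M)² = 2616601.60; s = √(2616601.60/9) = 539.197
Cutoffs: 704.800 ± 2.5·539.197 → [-643.2, 2052.8]
Outside: 2216 → excluded.
Retained (n=9): Σ = 4832, mean = 4832/9 = 536.889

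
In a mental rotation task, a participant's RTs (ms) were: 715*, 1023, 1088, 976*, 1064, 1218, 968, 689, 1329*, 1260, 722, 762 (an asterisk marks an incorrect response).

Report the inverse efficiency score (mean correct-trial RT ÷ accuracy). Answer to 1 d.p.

Correct trials (n=9): 1023, 1088, 1064, 1218, 968, 689, 1260, 722, 762
Mean correct RT = 8794/9 = 977.1111 ms
Proportion correct = 9/12
IES = 977.1111 / (9/12) = 1302.815 ms

1302.8 ms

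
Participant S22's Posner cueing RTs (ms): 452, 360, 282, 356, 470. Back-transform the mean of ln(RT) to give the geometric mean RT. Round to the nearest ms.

378 ms

ln(RT): 6.1137, 5.8861, 5.6419, 5.8749, 6.1527
Mean ln(RT) = 29.6694/5 = 5.93387
Geometric mean = exp(5.93387) = 377.61 ms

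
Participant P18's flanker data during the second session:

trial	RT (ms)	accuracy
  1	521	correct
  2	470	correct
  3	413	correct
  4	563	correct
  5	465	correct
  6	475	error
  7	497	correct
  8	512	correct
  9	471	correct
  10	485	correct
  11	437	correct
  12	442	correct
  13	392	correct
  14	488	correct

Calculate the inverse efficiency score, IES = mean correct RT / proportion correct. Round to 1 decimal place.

510.0 ms

Correct trials (n=13): 521, 470, 413, 563, 465, 497, 512, 471, 485, 437, 442, 392, 488
Mean correct RT = 6156/13 = 473.5385 ms
Proportion correct = 13/14
IES = 473.5385 / (13/14) = 509.964 ms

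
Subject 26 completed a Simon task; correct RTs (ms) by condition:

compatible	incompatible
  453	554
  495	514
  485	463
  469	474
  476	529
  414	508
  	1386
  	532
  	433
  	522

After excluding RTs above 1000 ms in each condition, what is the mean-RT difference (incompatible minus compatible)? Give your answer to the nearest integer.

38 ms

incompatible: exclude 1386
M(compatible) = 2792/6 = 465.333
M(incompatible) = 4529/9 = 503.222
Difference = 503.222 − 465.333 = 37.889 ms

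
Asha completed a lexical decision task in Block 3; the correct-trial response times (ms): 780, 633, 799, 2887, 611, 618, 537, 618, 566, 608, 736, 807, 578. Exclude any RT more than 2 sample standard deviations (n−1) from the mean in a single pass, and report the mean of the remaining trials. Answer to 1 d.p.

657.6 ms

n = 13, ΣRT = 10778, M = 829.077
Σ(x−M)² = 4689054.92; s = √(4689054.92/12) = 625.104
Cutoffs: 829.077 ± 2·625.104 → [-421.1, 2079.3]
Outside: 2887 → excluded.
Retained (n=12): Σ = 7891, mean = 7891/12 = 657.583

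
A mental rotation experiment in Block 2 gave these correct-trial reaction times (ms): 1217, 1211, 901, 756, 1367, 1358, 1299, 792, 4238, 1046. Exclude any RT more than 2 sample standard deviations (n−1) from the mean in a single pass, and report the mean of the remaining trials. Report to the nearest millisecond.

1105 ms

n = 10, ΣRT = 14185, M = 1418.500
Σ(x−M)² = 9291802.50; s = √(9291802.50/9) = 1016.082
Cutoffs: 1418.500 ± 2·1016.082 → [-613.7, 3450.7]
Outside: 4238 → excluded.
Retained (n=9): Σ = 9947, mean = 9947/9 = 1105.222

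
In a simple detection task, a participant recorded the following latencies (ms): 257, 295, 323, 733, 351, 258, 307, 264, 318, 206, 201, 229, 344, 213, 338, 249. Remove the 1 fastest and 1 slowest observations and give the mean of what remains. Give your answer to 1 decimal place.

282.3 ms

Sorted: 201, 206, 213, 229, 249, 257, 258, 264, 295, 307, 318, 323, 338, 344, 351, 733
Drop lowest 1 (201) and highest 1 (733)
Remaining (n=14): Σ = 3952, mean = 3952/14 = 282.286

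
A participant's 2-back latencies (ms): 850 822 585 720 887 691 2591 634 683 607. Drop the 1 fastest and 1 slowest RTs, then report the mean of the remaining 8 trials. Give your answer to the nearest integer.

Sorted: 585, 607, 634, 683, 691, 720, 822, 850, 887, 2591
Drop lowest 1 (585) and highest 1 (2591)
Remaining (n=8): Σ = 5894, mean = 5894/8 = 736.750

737 ms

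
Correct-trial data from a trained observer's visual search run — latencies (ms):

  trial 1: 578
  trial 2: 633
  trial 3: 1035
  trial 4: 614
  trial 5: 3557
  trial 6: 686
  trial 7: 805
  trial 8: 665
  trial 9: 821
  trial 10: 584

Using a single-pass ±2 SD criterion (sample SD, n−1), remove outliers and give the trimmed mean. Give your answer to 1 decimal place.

713.4 ms

n = 10, ΣRT = 9978, M = 997.800
Σ(x−M)² = 7455137.60; s = √(7455137.60/9) = 910.137
Cutoffs: 997.800 ± 2·910.137 → [-822.5, 2818.1]
Outside: 3557 → excluded.
Retained (n=9): Σ = 6421, mean = 6421/9 = 713.444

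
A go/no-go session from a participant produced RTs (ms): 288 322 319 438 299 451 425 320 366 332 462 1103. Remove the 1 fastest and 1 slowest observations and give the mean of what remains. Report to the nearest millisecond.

373 ms

Sorted: 288, 299, 319, 320, 322, 332, 366, 425, 438, 451, 462, 1103
Drop lowest 1 (288) and highest 1 (1103)
Remaining (n=10): Σ = 3734, mean = 3734/10 = 373.400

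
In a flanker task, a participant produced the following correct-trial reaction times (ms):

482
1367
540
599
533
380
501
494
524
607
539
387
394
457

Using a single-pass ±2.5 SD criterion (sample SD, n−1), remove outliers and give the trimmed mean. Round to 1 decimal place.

495.2 ms

n = 14, ΣRT = 7804, M = 557.429
Σ(x−M)² = 772167.43; s = √(772167.43/13) = 243.716
Cutoffs: 557.429 ± 2.5·243.716 → [-51.9, 1166.7]
Outside: 1367 → excluded.
Retained (n=13): Σ = 6437, mean = 6437/13 = 495.154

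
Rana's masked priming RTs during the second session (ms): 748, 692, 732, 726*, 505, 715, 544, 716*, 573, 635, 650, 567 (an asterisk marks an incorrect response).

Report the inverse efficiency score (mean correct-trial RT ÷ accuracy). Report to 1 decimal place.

763.3 ms

Correct trials (n=10): 748, 692, 732, 505, 715, 544, 573, 635, 650, 567
Mean correct RT = 6361/10 = 636.1000 ms
Proportion correct = 10/12
IES = 636.1000 / (10/12) = 763.320 ms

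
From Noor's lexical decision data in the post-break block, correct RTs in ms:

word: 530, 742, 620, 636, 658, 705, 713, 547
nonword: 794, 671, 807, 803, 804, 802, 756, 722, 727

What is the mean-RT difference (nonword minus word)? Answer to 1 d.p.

M(word) = 5151/8 = 643.875
M(nonword) = 6886/9 = 765.111
Difference = 765.111 − 643.875 = 121.236 ms

121.2 ms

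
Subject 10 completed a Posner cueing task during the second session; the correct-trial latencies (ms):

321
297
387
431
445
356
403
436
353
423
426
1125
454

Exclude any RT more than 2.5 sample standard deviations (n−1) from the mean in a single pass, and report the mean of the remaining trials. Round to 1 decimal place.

394.3 ms

n = 13, ΣRT = 5857, M = 450.538
Σ(x−M)² = 521997.23; s = √(521997.23/12) = 208.566
Cutoffs: 450.538 ± 2.5·208.566 → [-70.9, 972.0]
Outside: 1125 → excluded.
Retained (n=12): Σ = 4732, mean = 4732/12 = 394.333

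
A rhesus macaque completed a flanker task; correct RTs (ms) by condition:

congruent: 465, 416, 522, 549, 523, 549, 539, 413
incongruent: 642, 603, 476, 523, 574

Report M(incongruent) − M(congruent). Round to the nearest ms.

67 ms

M(congruent) = 3976/8 = 497.000
M(incongruent) = 2818/5 = 563.600
Difference = 563.600 − 497.000 = 66.600 ms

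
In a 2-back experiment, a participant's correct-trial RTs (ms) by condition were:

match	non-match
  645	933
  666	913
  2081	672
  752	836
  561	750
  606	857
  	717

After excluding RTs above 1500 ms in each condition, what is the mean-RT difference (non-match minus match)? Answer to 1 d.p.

165.1 ms

match: exclude 2081
M(match) = 3230/5 = 646.000
M(non-match) = 5678/7 = 811.143
Difference = 811.143 − 646.000 = 165.143 ms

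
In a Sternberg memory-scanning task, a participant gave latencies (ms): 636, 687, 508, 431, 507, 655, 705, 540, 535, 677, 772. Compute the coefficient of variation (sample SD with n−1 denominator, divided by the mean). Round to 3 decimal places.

n = 11, Σ = 6653, M = 604.8182
Σ(x−M)² = 111671.636; s = √(111671.636/10) = 105.6748
CV = 105.6748 / 604.8182 = 0.17472

0.175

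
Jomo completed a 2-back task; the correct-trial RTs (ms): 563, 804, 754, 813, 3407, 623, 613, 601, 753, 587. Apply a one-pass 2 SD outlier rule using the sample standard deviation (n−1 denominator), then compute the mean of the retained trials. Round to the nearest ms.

679 ms

n = 10, ΣRT = 9518, M = 951.800
Σ(x−M)² = 6777963.60; s = √(6777963.60/9) = 867.817
Cutoffs: 951.800 ± 2·867.817 → [-783.8, 2687.4]
Outside: 3407 → excluded.
Retained (n=9): Σ = 6111, mean = 6111/9 = 679.000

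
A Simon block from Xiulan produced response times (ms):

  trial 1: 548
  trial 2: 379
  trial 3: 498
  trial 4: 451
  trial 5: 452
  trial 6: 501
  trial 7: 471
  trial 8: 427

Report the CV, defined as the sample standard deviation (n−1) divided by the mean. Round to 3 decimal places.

0.110

n = 8, Σ = 3727, M = 465.8750
Σ(x−M)² = 18508.875; s = √(18508.875/7) = 51.4211
CV = 51.4211 / 465.8750 = 0.11038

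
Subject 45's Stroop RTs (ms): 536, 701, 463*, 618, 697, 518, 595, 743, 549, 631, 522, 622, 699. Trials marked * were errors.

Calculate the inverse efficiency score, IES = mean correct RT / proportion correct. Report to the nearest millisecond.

Correct trials (n=12): 536, 701, 618, 697, 518, 595, 743, 549, 631, 522, 622, 699
Mean correct RT = 7431/12 = 619.2500 ms
Proportion correct = 12/13
IES = 619.2500 / (12/13) = 670.854 ms

671 ms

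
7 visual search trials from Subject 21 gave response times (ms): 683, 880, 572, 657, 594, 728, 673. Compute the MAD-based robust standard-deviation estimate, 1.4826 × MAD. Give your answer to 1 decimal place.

81.5 ms

Sorted: 572, 594, 657, 673, 683, 728, 880 → median = 673
|x − 673| sorted: 0, 10, 16, 55, 79, 101, 207 → MAD = 55
Robust SD ≈ 1.4826 × 55 = 81.543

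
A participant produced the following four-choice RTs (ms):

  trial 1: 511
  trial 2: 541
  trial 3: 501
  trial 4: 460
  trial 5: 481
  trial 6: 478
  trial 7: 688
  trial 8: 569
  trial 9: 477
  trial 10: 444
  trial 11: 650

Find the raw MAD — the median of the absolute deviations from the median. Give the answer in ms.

Sorted: 444, 460, 477, 478, 481, 501, 511, 541, 569, 650, 688 → median = 501
|x − 501|: 10, 40, 0, 41, 20, 23, 187, 68, 24, 57, 149
Sorted deviations: 0, 10, 20, 23, 24, 40, 41, 57, 68, 149, 187 → MAD = 40

40 ms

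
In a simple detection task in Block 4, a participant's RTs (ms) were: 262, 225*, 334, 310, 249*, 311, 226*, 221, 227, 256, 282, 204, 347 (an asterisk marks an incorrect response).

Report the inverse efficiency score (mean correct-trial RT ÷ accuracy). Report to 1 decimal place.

Correct trials (n=10): 262, 334, 310, 311, 221, 227, 256, 282, 204, 347
Mean correct RT = 2754/10 = 275.4000 ms
Proportion correct = 10/13
IES = 275.4000 / (10/13) = 358.020 ms

358.0 ms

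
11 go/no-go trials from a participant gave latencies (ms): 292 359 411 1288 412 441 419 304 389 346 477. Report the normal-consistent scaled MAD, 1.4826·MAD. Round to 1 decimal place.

Sorted: 292, 304, 346, 359, 389, 411, 412, 419, 441, 477, 1288 → median = 411
|x − 411| sorted: 0, 1, 8, 22, 30, 52, 65, 66, 107, 119, 877 → MAD = 52
Robust SD ≈ 1.4826 × 52 = 77.095

77.1 ms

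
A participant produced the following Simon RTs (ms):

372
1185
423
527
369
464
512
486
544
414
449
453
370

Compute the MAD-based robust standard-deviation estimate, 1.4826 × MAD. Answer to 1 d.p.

87.5 ms

Sorted: 369, 370, 372, 414, 423, 449, 453, 464, 486, 512, 527, 544, 1185 → median = 453
|x − 453| sorted: 0, 4, 11, 30, 33, 39, 59, 74, 81, 83, 84, 91, 732 → MAD = 59
Robust SD ≈ 1.4826 × 59 = 87.473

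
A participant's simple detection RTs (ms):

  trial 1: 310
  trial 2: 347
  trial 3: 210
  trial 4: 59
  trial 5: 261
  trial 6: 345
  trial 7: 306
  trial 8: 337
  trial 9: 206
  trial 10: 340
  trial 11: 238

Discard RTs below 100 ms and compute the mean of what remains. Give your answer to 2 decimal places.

290.00 ms

Excluded: 59
Retained (n=10): Σ = 2900
Mean = 2900/10 = 290.0000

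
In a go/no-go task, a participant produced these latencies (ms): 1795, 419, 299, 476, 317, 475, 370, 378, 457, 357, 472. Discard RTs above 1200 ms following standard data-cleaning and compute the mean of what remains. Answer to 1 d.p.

402.0 ms

Excluded: 1795
Retained (n=10): Σ = 4020
Mean = 4020/10 = 402.0000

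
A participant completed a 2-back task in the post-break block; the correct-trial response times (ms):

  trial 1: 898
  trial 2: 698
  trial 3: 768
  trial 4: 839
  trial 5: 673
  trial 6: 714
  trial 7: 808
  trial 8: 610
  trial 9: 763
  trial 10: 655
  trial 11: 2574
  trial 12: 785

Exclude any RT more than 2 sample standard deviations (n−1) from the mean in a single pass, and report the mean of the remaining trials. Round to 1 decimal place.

n = 12, ΣRT = 10785, M = 898.750
Σ(x−M)² = 3134918.25; s = √(3134918.25/11) = 533.847
Cutoffs: 898.750 ± 2·533.847 → [-168.9, 1966.4]
Outside: 2574 → excluded.
Retained (n=11): Σ = 8211, mean = 8211/11 = 746.455

746.5 ms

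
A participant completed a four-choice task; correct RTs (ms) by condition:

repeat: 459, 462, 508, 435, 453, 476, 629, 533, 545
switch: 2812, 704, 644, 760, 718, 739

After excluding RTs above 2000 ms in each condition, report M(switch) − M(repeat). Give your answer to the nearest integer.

213 ms

switch: exclude 2812
M(repeat) = 4500/9 = 500.000
M(switch) = 3565/5 = 713.000
Difference = 713.000 − 500.000 = 213.000 ms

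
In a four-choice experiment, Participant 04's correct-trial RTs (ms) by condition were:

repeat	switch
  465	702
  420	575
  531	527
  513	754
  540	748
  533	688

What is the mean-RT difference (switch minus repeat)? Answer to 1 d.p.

M(repeat) = 3002/6 = 500.333
M(switch) = 3994/6 = 665.667
Difference = 665.667 − 500.333 = 165.333 ms

165.3 ms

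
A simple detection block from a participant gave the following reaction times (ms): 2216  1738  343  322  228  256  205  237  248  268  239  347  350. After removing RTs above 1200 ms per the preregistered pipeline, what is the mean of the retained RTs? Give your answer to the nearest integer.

277 ms

Excluded: 1738, 2216
Retained (n=11): Σ = 3043
Mean = 3043/11 = 276.6364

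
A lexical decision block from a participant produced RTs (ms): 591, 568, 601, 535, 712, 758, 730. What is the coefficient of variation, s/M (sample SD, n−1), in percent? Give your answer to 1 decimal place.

n = 7, Σ = 4495, M = 642.1429
Σ(x−M)² = 47306.857; s = √(47306.857/6) = 88.7946
CV = 88.7946 / 642.1429 = 0.13828 = 13.828%

13.8%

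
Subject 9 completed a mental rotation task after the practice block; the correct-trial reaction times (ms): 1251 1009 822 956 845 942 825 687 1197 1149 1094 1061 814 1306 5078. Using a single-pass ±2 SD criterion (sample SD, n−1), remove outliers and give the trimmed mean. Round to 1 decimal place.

n = 15, ΣRT = 19036, M = 1269.067
Σ(x−M)² = 15998614.93; s = √(15998614.93/14) = 1068.999
Cutoffs: 1269.067 ± 2·1068.999 → [-868.9, 3407.1]
Outside: 5078 → excluded.
Retained (n=14): Σ = 13958, mean = 13958/14 = 997.000

997.0 ms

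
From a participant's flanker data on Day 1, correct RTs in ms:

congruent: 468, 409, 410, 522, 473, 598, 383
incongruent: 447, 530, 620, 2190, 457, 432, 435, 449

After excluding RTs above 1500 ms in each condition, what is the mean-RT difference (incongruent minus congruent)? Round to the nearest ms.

incongruent: exclude 2190
M(congruent) = 3263/7 = 466.143
M(incongruent) = 3370/7 = 481.429
Difference = 481.429 − 466.143 = 15.286 ms

15 ms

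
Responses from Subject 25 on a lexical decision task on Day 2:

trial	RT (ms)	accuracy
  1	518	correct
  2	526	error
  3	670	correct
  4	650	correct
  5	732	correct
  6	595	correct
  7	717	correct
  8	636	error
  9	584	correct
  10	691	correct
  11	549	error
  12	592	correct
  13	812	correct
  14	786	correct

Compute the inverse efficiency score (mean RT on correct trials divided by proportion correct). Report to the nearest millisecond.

850 ms

Correct trials (n=11): 518, 670, 650, 732, 595, 717, 584, 691, 592, 812, 786
Mean correct RT = 7347/11 = 667.9091 ms
Proportion correct = 11/14
IES = 667.9091 / (11/14) = 850.066 ms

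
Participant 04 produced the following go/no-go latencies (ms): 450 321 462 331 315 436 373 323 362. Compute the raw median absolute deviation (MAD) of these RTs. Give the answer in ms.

41 ms

Sorted: 315, 321, 323, 331, 362, 373, 436, 450, 462 → median = 362
|x − 362|: 88, 41, 100, 31, 47, 74, 11, 39, 0
Sorted deviations: 0, 11, 31, 39, 41, 47, 74, 88, 100 → MAD = 41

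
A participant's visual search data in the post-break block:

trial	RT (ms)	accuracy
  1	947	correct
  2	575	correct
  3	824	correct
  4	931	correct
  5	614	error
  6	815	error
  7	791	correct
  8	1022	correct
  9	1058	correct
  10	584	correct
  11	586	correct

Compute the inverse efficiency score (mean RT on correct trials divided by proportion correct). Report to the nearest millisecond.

994 ms

Correct trials (n=9): 947, 575, 824, 931, 791, 1022, 1058, 584, 586
Mean correct RT = 7318/9 = 813.1111 ms
Proportion correct = 9/11
IES = 813.1111 / (9/11) = 993.802 ms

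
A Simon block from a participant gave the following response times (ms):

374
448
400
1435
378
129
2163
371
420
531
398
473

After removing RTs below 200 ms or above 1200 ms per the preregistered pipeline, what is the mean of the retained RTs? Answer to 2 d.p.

421.44 ms

Excluded: 129, 1435, 2163
Retained (n=9): Σ = 3793
Mean = 3793/9 = 421.4444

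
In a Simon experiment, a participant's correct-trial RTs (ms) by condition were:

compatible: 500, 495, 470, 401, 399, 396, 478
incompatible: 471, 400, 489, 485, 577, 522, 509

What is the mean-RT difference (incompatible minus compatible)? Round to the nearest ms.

M(compatible) = 3139/7 = 448.429
M(incompatible) = 3453/7 = 493.286
Difference = 493.286 − 448.429 = 44.857 ms

45 ms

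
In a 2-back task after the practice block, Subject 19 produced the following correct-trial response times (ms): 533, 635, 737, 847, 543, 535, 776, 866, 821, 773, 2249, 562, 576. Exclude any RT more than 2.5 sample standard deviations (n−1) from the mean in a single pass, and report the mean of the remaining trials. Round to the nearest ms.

n = 13, ΣRT = 10453, M = 804.077
Σ(x−M)² = 2453272.92; s = √(2453272.92/12) = 452.150
Cutoffs: 804.077 ± 2.5·452.150 → [-326.3, 1934.5]
Outside: 2249 → excluded.
Retained (n=12): Σ = 8204, mean = 8204/12 = 683.667

684 ms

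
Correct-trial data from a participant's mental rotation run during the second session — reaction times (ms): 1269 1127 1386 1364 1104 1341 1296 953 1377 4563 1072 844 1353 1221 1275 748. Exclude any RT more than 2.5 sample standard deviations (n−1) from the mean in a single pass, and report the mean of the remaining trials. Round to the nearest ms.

n = 16, ΣRT = 22293, M = 1393.312
Σ(x−M)² = 11290985.44; s = √(11290985.44/15) = 867.601
Cutoffs: 1393.312 ± 2.5·867.601 → [-775.7, 3562.3]
Outside: 4563 → excluded.
Retained (n=15): Σ = 17730, mean = 17730/15 = 1182.000

1182 ms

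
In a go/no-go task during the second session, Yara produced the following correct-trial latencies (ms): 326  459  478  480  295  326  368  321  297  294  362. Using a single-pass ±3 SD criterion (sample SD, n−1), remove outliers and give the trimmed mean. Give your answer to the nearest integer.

364 ms

n = 11, ΣRT = 4006, M = 364.182
Σ(x−M)² = 54383.64; s = √(54383.64/10) = 73.745
Cutoffs: 364.182 ± 3·73.745 → [142.9, 585.4]
No RTs fall outside the cutoffs; all 11 retained. Mean = 4006/11 = 364.182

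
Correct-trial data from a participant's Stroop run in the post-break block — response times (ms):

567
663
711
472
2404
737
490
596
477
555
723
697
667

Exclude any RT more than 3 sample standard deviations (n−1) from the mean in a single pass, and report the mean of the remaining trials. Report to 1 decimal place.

612.9 ms

n = 13, ΣRT = 9759, M = 750.692
Σ(x−M)² = 3070038.77; s = √(3070038.77/12) = 505.803
Cutoffs: 750.692 ± 3·505.803 → [-766.7, 2268.1]
Outside: 2404 → excluded.
Retained (n=12): Σ = 7355, mean = 7355/12 = 612.917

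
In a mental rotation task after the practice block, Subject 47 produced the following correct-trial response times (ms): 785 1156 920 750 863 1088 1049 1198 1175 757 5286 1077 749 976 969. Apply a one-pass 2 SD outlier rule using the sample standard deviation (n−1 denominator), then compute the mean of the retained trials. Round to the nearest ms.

965 ms

n = 15, ΣRT = 18798, M = 1253.200
Σ(x−M)² = 17775862.40; s = √(17775862.40/14) = 1126.812
Cutoffs: 1253.200 ± 2·1126.812 → [-1000.4, 3506.8]
Outside: 5286 → excluded.
Retained (n=14): Σ = 13512, mean = 13512/14 = 965.143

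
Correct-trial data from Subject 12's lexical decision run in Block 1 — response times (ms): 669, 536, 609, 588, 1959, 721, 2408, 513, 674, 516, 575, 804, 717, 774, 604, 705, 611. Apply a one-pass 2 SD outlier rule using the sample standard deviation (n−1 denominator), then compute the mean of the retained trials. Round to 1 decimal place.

641.1 ms

n = 17, ΣRT = 13983, M = 822.529
Σ(x−M)² = 4415108.24; s = √(4415108.24/16) = 525.304
Cutoffs: 822.529 ± 2·525.304 → [-228.1, 1873.1]
Outside: 1959, 2408 → excluded.
Retained (n=15): Σ = 9616, mean = 9616/15 = 641.067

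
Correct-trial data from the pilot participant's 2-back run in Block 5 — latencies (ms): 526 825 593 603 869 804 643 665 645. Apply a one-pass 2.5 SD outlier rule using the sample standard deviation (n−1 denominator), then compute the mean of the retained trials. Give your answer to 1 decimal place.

685.9 ms

n = 9, ΣRT = 6173, M = 685.889
Σ(x−M)² = 111842.89; s = √(111842.89/8) = 118.239
Cutoffs: 685.889 ± 2.5·118.239 → [390.3, 981.5]
No RTs fall outside the cutoffs; all 9 retained. Mean = 6173/9 = 685.889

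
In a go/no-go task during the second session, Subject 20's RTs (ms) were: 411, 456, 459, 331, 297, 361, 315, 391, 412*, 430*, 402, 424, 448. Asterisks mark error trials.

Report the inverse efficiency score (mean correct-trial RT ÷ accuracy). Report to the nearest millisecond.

461 ms

Correct trials (n=11): 411, 456, 459, 331, 297, 361, 315, 391, 402, 424, 448
Mean correct RT = 4295/11 = 390.4545 ms
Proportion correct = 11/13
IES = 390.4545 / (11/13) = 461.446 ms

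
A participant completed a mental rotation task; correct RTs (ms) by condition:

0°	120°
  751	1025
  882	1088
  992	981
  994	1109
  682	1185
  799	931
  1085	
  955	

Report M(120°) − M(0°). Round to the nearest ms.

M(0°) = 7140/8 = 892.500
M(120°) = 6319/6 = 1053.167
Difference = 1053.167 − 892.500 = 160.667 ms

161 ms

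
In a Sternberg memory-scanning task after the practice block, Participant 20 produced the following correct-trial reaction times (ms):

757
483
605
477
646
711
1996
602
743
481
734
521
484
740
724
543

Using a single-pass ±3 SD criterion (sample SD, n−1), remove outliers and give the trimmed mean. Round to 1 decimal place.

n = 16, ΣRT = 11247, M = 702.938
Σ(x−M)² = 1957698.94; s = √(1957698.94/15) = 361.266
Cutoffs: 702.938 ± 3·361.266 → [-380.9, 1786.7]
Outside: 1996 → excluded.
Retained (n=15): Σ = 9251, mean = 9251/15 = 616.733

616.7 ms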